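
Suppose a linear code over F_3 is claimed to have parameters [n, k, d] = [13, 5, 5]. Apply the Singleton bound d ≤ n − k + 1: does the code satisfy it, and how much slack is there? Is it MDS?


Singleton RHS = n − k + 1 = 9, slack = 4, bound satisfied, not MDS.

Singleton bound: d ≤ n − k + 1.
Here n = 13, k = 5, so n − k + 1 = 9.
Given d = 5, check d ≤ 9: YES.
Slack = (n − k + 1) − d = 4.
The code is NOT MDS (slack = 4 > 0).
Description: the claimed parameters are [13, 5, 5]_3; such a code would be non-MDS.


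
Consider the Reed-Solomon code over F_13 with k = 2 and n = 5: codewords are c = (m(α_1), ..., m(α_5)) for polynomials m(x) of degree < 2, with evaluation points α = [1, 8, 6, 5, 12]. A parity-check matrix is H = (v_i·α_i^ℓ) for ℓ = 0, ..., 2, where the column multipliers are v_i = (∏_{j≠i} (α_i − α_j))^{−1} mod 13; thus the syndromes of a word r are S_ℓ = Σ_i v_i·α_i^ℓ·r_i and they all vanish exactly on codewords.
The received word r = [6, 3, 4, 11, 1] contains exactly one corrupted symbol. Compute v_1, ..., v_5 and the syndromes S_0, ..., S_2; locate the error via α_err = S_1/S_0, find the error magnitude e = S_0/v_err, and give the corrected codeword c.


S = (1, 1, 1), error at position 1, error magnitude e = 6, c = [0, 3, 4, 11, 1].

Step 1: column multipliers v_i = (∏_{j≠i}(α_i − α_j))^{−1} mod 13.
  i = 1 (α = 1): (1−8)(1−6)(1−5)(1−12) = (−7)·(−5)·(−4)·(−11) = 1540 ≡ 6, so v_1 = 6^{−1} = 11 (mod 13).
  i = 2 (α = 8): (8−1)(8−6)(8−5)(8−12) = 7·2·3·(−4) = −168 ≡ 1, so v_2 = 1^{−1} = 1 (mod 13).
  i = 3 (α = 6): (6−1)(6−8)(6−5)(6−12) = 5·(−2)·1·(−6) = 60 ≡ 8, so v_3 = 8^{−1} = 5 (mod 13).
  i = 4 (α = 5): (5−1)(5−8)(5−6)(5−12) = 4·(−3)·(−1)·(−7) = −84 ≡ 7, so v_4 = 7^{−1} = 2 (mod 13).
  i = 5 (α = 12): (12−1)(12−8)(12−6)(12−5) = 11·4·6·7 = 1848 ≡ 2, so v_5 = 2^{−1} = 7 (mod 13).
  v = [11, 1, 5, 2, 7].
Step 2: syndromes of r = [6, 3, 4, 11, 1] (all sums mod 13).
  S_0 = Σ v_i r_i = 11·6 + 1·3 + 5·4 + 2·11 + 7·1 = 118 ≡ 1.
  S_1 = Σ v_i α_i r_i = 11·1·6 + 1·8·3 + 5·6·4 + 2·5·11 + 7·12·1 = 404 ≡ 1.
  α_i^2 mod 13 = [1, 12, 10, 12, 1].
  S_2 = Σ v_i α_i^2 r_i = 11·1·6 + 1·12·3 + 5·10·4 + 2·12·11 + 7·1·1 = 573 ≡ 1.
  S = (1, 1, 1) ≠ 0, so r is not a codeword (an error is present).
Step 3: locate the error. For a single error e at position i, S_ℓ = v_i·e·α_i^ℓ, so α_err = S_1/S_0.
  S_0^{−1} = 1^{−1} = 1 (mod 13), so α_err = 1·1 = 1 ≡ 1 = α_1. Error position i = 1.
  Consistency check: S_2/S_1 = 1·1 = 1 ≡ 1 = α_err ✓ (single-error assumption holds).
Step 4: error magnitude e = S_0/v_1 = S_0·∏_{j≠1}(α_1 − α_j) = 1·6 = 6 ≡ 6 (mod 13).
Step 5: correct position 1: c_1 = r_1 − e = 6 − 6 ≡ 0 (mod 13). Hence c = [0, 3, 4, 11, 1].
  Check: interpolating c through the α_i gives m(x) = 7 + 6·x (degree < 2) with m(α_i) = c_i for every i, so c is indeed a codeword.


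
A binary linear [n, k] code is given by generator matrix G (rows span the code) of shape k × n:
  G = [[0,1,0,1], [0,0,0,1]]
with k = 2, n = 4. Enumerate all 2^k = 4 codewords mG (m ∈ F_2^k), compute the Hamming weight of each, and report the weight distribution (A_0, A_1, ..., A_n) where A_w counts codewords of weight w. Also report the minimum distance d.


Weight distribution: A_0 = 1, A_1 = 2, A_2 = 1. Minimum distance d = 1.

Enumerate all 2^2 = 4 messages m ∈ F_2^2.
For each, compute codeword c = mG in F_2^4, then tally its weight.
  m = 00 → c = 0000, weight = 0.
  m = 10 → c = 0101, weight = 2.
  m = 01 → c = 0001, weight = 1.
  m = 11 → c = 0100, weight = 1.
Tally weights:
  weight 0: 1 codewords.
  weight 1: 2 codewords.
  weight 2: 1 codewords.
Minimum distance d = smallest w > 0 with A_w > 0 = 1.
Sanity: Σ A_w = 4 = 2^2 = 4 ✓.


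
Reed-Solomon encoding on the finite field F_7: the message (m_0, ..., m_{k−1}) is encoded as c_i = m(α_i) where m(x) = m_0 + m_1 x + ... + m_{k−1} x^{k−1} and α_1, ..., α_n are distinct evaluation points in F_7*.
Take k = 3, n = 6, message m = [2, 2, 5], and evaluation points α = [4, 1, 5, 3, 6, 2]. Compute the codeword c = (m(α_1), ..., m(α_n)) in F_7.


c = [6, 2, 4, 4, 5, 5]

Message polynomial: m(x) = 2 + 2·x + 5·x^2 (mod 7).
For each evaluation point α_i, compute m(α_i) mod 7:
  α_1 = 4: Horner steps 5 → 1 → 6, so m(4) = 6.
  α_2 = 1: Horner steps 5 → 0 → 2, so m(1) = 2.
  α_3 = 5: Horner steps 5 → 6 → 4, so m(5) = 4.
  α_4 = 3: Horner steps 5 → 3 → 4, so m(3) = 4.
  α_5 = 6: Horner steps 5 → 4 → 5, so m(6) = 5.
  α_6 = 2: Horner steps 5 → 5 → 5, so m(2) = 5.
Codeword c = [6, 2, 4, 4, 5, 5] ∈ F_7^6.


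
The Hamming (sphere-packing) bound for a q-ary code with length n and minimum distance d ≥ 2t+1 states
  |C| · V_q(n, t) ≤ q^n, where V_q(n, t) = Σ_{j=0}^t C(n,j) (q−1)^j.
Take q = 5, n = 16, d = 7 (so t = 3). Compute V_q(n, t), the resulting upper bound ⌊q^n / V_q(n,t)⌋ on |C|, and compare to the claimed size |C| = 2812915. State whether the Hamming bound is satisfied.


V_q(n, t) = 37825, q^n = 152587890625, Hamming bound = 4034048, |C| = 2812915 ≤ bound (satisfied).

Step 1: Compute V_q(n, t) = Σ_{j=0}^3 C(n, j) (q−1)^j.
  j = 0: C(16,0)·(4)^0 = 1·1 = 1.
  j = 1: C(16,1)·(4)^1 = 16·4 = 64.
  j = 2: C(16,2)·(4)^2 = 120·16 = 1920.
  j = 3: C(16,3)·(4)^3 = 560·64 = 35840.
  V_q(n, t) = 1 + 64 + 1920 + 35840 = 37825.
Step 2: q^n = 5^16 = 152587890625.
Step 3: Hamming bound ⌊q^n / V_q(n,t)⌋ = ⌊152587890625/37825⌋ = 4034048.
Step 4: Compare |C| = 2812915 to 4034048: satisfied.
The claimed |C| lies below the Hamming bound.


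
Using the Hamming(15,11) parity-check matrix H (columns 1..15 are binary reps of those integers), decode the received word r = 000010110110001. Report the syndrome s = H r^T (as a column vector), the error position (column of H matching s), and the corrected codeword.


s = (0, 1, 0, 0)^T, error position = 4, corrected codeword c = 000110110110001

Compute s = H r^T mod 2 one row at a time:
  s_1 = 1 + 0 + 1 + 1 + 0 + 0 + 0 + 1 = 4 ≡ 0 (mod 2).
  s_2 = 0 + 1 + 0 + 1 + 0 + 0 + 0 + 1 = 3 ≡ 1 (mod 2).
  s_3 = 0 + 0 + 0 + 1 + 1 + 1 + 0 + 1 = 4 ≡ 0 (mod 2).
  s_4 = 0 + 0 + 1 + 1 + 0 + 1 + 0 + 1 = 4 ≡ 0 (mod 2).
s = (0, 1, 0, 0)^T — this equals column 4 of H (binary 0100), so error is at position 4.
Correct: flip bit 4 of r = 000010110110001 to get c = 000110110110001.


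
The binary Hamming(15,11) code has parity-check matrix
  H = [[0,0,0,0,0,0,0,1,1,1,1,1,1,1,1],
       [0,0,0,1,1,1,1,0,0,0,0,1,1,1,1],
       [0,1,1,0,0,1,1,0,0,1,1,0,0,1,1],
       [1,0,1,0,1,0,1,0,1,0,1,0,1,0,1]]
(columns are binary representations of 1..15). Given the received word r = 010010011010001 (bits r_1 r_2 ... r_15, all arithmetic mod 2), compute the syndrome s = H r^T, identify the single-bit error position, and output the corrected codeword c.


s = (0, 0, 1, 0)^T, error position = 2, corrected codeword c = 000010011010001

Compute s = H r^T mod 2 one row at a time:
  s_1 = 1 + 1 + 0 + 1 + 0 + 0 + 0 + 1 = 4 ≡ 0 (mod 2).
  s_2 = 0 + 1 + 0 + 0 + 0 + 0 + 0 + 1 = 2 ≡ 0 (mod 2).
  s_3 = 1 + 0 + 0 + 0 + 0 + 1 + 0 + 1 = 3 ≡ 1 (mod 2).
  s_4 = 0 + 0 + 1 + 0 + 1 + 1 + 0 + 1 = 4 ≡ 0 (mod 2).
s = (0, 0, 1, 0)^T — this equals column 2 of H (binary 0010), so error is at position 2.
Correct: flip bit 2 of r = 010010011010001 to get c = 000010011010001.


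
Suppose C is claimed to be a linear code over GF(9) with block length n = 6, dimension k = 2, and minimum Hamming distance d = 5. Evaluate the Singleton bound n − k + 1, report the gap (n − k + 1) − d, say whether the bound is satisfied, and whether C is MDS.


Singleton RHS = n − k + 1 = 5, slack = 0, bound satisfied, MDS.

Singleton bound: d ≤ n − k + 1.
Here n = 6, k = 2, so n − k + 1 = 5.
Given d = 5, check d ≤ 5: YES.
Slack = (n − k + 1) − d = 0.
The code is MDS (slack = 0).
Description: the claimed parameters are [6, 2, 5]_9; such a code would be MDS (meets Singleton bound).


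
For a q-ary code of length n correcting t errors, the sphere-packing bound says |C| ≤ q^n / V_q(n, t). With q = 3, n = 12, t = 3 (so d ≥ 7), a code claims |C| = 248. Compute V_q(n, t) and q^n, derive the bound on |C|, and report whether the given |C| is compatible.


V_q(n, t) = 2049, q^n = 531441, Hamming bound = 259, |C| = 248 ≤ bound (satisfied).

Step 1: Compute V_q(n, t) = Σ_{j=0}^3 C(n, j) (q−1)^j.
  j = 0: C(12,0)·(2)^0 = 1·1 = 1.
  j = 1: C(12,1)·(2)^1 = 12·2 = 24.
  j = 2: C(12,2)·(2)^2 = 66·4 = 264.
  j = 3: C(12,3)·(2)^3 = 220·8 = 1760.
  V_q(n, t) = 1 + 24 + 264 + 1760 = 2049.
Step 2: q^n = 3^12 = 531441.
Step 3: Hamming bound ⌊q^n / V_q(n,t)⌋ = ⌊531441/2049⌋ = 259.
Step 4: Compare |C| = 248 to 259: satisfied.
The claimed |C| lies below the Hamming bound.


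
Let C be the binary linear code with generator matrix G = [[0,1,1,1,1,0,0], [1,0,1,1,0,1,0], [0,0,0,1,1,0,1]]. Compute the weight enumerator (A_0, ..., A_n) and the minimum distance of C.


Weight distribution: A_0 = 1, A_3 = 2, A_4 = 3, A_5 = 2. Minimum distance d = 3.

Enumerate all 2^3 = 8 messages m ∈ F_2^3.
For each, compute codeword c = mG in F_2^7, then tally its weight.
  m = 000 → c = 0000000, weight = 0.
  m = 100 → c = 0111100, weight = 4.
  m = 010 → c = 1011010, weight = 4.
  m = 110 → c = 1100110, weight = 4.
  m = 001 → c = 0001101, weight = 3.
  m = 101 → c = 0110001, weight = 3.
  m = 011 → c = 1010111, weight = 5.
  m = 111 → c = 1101011, weight = 5.
Tally weights:
  weight 0: 1 codewords.
  weight 3: 2 codewords.
  weight 4: 3 codewords.
  weight 5: 2 codewords.
Minimum distance d = smallest w > 0 with A_w > 0 = 3.
Sanity: Σ A_w = 8 = 2^3 = 8 ✓.


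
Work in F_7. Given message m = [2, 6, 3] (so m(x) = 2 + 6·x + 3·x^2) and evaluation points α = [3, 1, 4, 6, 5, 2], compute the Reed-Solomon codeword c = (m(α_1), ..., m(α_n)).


c = [5, 4, 4, 6, 2, 5]

Message polynomial: m(x) = 2 + 6·x + 3·x^2 (mod 7).
For each evaluation point α_i, compute m(α_i) mod 7:
  α_1 = 3: Horner steps 3 → 1 → 5, so m(3) = 5.
  α_2 = 1: Horner steps 3 → 2 → 4, so m(1) = 4.
  α_3 = 4: Horner steps 3 → 4 → 4, so m(4) = 4.
  α_4 = 6: Horner steps 3 → 3 → 6, so m(6) = 6.
  α_5 = 5: Horner steps 3 → 0 → 2, so m(5) = 2.
  α_6 = 2: Horner steps 3 → 5 → 5, so m(2) = 5.
Codeword c = [5, 4, 4, 6, 2, 5] ∈ F_7^6.


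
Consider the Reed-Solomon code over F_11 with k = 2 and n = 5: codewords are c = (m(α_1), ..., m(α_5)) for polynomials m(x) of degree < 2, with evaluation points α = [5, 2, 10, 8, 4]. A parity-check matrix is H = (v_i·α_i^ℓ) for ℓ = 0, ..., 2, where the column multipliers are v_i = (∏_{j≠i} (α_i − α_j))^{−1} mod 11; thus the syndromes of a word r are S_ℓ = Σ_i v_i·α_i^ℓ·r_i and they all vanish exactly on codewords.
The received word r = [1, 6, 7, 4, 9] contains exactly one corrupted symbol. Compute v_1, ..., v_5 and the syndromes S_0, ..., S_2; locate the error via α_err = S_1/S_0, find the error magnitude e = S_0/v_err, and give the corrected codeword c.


S = (7, 2, 10), error at position 1, error magnitude e = 7, c = [5, 6, 7, 4, 9].

Step 1: column multipliers v_i = (∏_{j≠i}(α_i − α_j))^{−1} mod 11.
  i = 1 (α = 5): (5−2)(5−10)(5−8)(5−4) = 3·(−5)·(−3)·1 = 45 ≡ 1, so v_1 = 1^{−1} = 1 (mod 11).
  i = 2 (α = 2): (2−5)(2−10)(2−8)(2−4) = (−3)·(−8)·(−6)·(−2) = 288 ≡ 2, so v_2 = 2^{−1} = 6 (mod 11).
  i = 3 (α = 10): (10−5)(10−2)(10−8)(10−4) = 5·8·2·6 = 480 ≡ 7, so v_3 = 7^{−1} = 8 (mod 11).
  i = 4 (α = 8): (8−5)(8−2)(8−10)(8−4) = 3·6·(−2)·4 = −144 ≡ 10, so v_4 = 10^{−1} = 10 (mod 11).
  i = 5 (α = 4): (4−5)(4−2)(4−10)(4−8) = (−1)·2·(−6)·(−4) = −48 ≡ 7, so v_5 = 7^{−1} = 8 (mod 11).
  v = [1, 6, 8, 10, 8].
Step 2: syndromes of r = [1, 6, 7, 4, 9] (all sums mod 11).
  S_0 = Σ v_i r_i = 1·1 + 6·6 + 8·7 + 10·4 + 8·9 = 205 ≡ 7.
  S_1 = Σ v_i α_i r_i = 1·5·1 + 6·2·6 + 8·10·7 + 10·8·4 + 8·4·9 = 1245 ≡ 2.
  α_i^2 mod 11 = [3, 4, 1, 9, 5].
  S_2 = Σ v_i α_i^2 r_i = 1·3·1 + 6·4·6 + 8·1·7 + 10·9·4 + 8·5·9 = 923 ≡ 10.
  S = (7, 2, 10) ≠ 0, so r is not a codeword (an error is present).
Step 3: locate the error. For a single error e at position i, S_ℓ = v_i·e·α_i^ℓ, so α_err = S_1/S_0.
  S_0^{−1} = 7^{−1} = 8 (mod 11), so α_err = 2·8 = 16 ≡ 5 = α_1. Error position i = 1.
  Consistency check: S_2/S_1 = 10·6 = 60 ≡ 5 = α_err ✓ (single-error assumption holds).
Step 4: error magnitude e = S_0/v_1 = S_0·∏_{j≠1}(α_1 − α_j) = 7·1 = 7 ≡ 7 (mod 11).
Step 5: correct position 1: c_1 = r_1 − e = 1 − 7 ≡ 5 (mod 11). Hence c = [5, 6, 7, 4, 9].
  Check: interpolating c through the α_i gives m(x) = 3 + 7·x (degree < 2) with m(α_i) = c_i for every i, so c is indeed a codeword.


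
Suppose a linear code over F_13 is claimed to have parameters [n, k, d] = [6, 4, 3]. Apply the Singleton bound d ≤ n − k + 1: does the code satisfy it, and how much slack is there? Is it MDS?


Singleton RHS = n − k + 1 = 3, slack = 0, bound satisfied, MDS.

Singleton bound: d ≤ n − k + 1.
Here n = 6, k = 4, so n − k + 1 = 3.
Given d = 3, check d ≤ 3: YES.
Slack = (n − k + 1) − d = 0.
The code is MDS (slack = 0).
Description: the claimed parameters are [6, 4, 3]_13; such a code would be MDS (meets Singleton bound).


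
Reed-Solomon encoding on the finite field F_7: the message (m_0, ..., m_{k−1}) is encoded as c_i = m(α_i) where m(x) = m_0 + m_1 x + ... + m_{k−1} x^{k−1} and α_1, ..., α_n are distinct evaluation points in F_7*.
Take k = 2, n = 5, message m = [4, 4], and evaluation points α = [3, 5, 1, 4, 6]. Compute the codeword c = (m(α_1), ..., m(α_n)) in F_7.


c = [2, 3, 1, 6, 0]

Message polynomial: m(x) = 4 + 4·x (mod 7).
For each evaluation point α_i, compute m(α_i) mod 7:
  α_1 = 3: Horner steps 4 → 2, so m(3) = 2.
  α_2 = 5: Horner steps 4 → 3, so m(5) = 3.
  α_3 = 1: Horner steps 4 → 1, so m(1) = 1.
  α_4 = 4: Horner steps 4 → 6, so m(4) = 6.
  α_5 = 6: Horner steps 4 → 0, so m(6) = 0.
Codeword c = [2, 3, 1, 6, 0] ∈ F_7^5.


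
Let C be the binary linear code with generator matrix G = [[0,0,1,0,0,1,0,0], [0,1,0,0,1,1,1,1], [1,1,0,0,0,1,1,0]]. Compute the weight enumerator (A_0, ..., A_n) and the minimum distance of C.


Weight distribution: A_0 = 1, A_2 = 1, A_3 = 1, A_4 = 2, A_5 = 3. Minimum distance d = 2.

Enumerate all 2^3 = 8 messages m ∈ F_2^3.
For each, compute codeword c = mG in F_2^8, then tally its weight.
  m = 000 → c = 00000000, weight = 0.
  m = 100 → c = 00100100, weight = 2.
  m = 010 → c = 01001111, weight = 5.
  m = 110 → c = 01101011, weight = 5.
  m = 001 → c = 11000110, weight = 4.
  m = 101 → c = 11100010, weight = 4.
  m = 011 → c = 10001001, weight = 3.
  m = 111 → c = 10101101, weight = 5.
Tally weights:
  weight 0: 1 codewords.
  weight 2: 1 codewords.
  weight 3: 1 codewords.
  weight 4: 2 codewords.
  weight 5: 3 codewords.
Minimum distance d = smallest w > 0 with A_w > 0 = 2.
Sanity: Σ A_w = 8 = 2^3 = 8 ✓.


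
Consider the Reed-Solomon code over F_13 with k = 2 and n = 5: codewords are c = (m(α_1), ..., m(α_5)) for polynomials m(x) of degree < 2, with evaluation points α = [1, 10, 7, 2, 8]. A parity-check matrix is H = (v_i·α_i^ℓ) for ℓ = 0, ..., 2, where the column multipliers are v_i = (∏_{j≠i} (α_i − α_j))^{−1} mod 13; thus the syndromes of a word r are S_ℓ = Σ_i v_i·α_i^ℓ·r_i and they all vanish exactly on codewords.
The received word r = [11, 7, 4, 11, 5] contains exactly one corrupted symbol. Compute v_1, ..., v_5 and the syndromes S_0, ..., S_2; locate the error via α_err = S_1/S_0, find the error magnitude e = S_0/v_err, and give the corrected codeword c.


S = (11, 9, 5), error at position 4, error magnitude e = 12, c = [11, 7, 4, 12, 5].

Step 1: column multipliers v_i = (∏_{j≠i}(α_i − α_j))^{−1} mod 13.
  i = 1 (α = 1): (1−10)(1−7)(1−2)(1−8) = (−9)·(−6)·(−1)·(−7) = 378 ≡ 1, so v_1 = 1^{−1} = 1 (mod 13).
  i = 2 (α = 10): (10−1)(10−7)(10−2)(10−8) = 9·3·8·2 = 432 ≡ 3, so v_2 = 3^{−1} = 9 (mod 13).
  i = 3 (α = 7): (7−1)(7−10)(7−2)(7−8) = 6·(−3)·5·(−1) = 90 ≡ 12, so v_3 = 12^{−1} = 12 (mod 13).
  i = 4 (α = 2): (2−1)(2−10)(2−7)(2−8) = 1·(−8)·(−5)·(−6) = −240 ≡ 7, so v_4 = 7^{−1} = 2 (mod 13).
  i = 5 (α = 8): (8−1)(8−10)(8−7)(8−2) = 7·(−2)·1·6 = −84 ≡ 7, so v_5 = 7^{−1} = 2 (mod 13).
  v = [1, 9, 12, 2, 2].
Step 2: syndromes of r = [11, 7, 4, 11, 5] (all sums mod 13).
  S_0 = Σ v_i r_i = 1·11 + 9·7 + 12·4 + 2·11 + 2·5 = 154 ≡ 11.
  S_1 = Σ v_i α_i r_i = 1·1·11 + 9·10·7 + 12·7·4 + 2·2·11 + 2·8·5 = 1101 ≡ 9.
  α_i^2 mod 13 = [1, 9, 10, 4, 12].
  S_2 = Σ v_i α_i^2 r_i = 1·1·11 + 9·9·7 + 12·10·4 + 2·4·11 + 2·12·5 = 1266 ≡ 5.
  S = (11, 9, 5) ≠ 0, so r is not a codeword (an error is present).
Step 3: locate the error. For a single error e at position i, S_ℓ = v_i·e·α_i^ℓ, so α_err = S_1/S_0.
  S_0^{−1} = 11^{−1} = 6 (mod 13), so α_err = 9·6 = 54 ≡ 2 = α_4. Error position i = 4.
  Consistency check: S_2/S_1 = 5·3 = 15 ≡ 2 = α_err ✓ (single-error assumption holds).
Step 4: error magnitude e = S_0/v_4 = S_0·∏_{j≠4}(α_4 − α_j) = 11·7 = 77 ≡ 12 (mod 13).
Step 5: correct position 4: c_4 = r_4 − e = 11 − 12 ≡ 12 (mod 13). Hence c = [11, 7, 4, 12, 5].
  Check: interpolating c through the α_i gives m(x) = 10 + 1·x (degree < 2) with m(α_i) = c_i for every i, so c is indeed a codeword.


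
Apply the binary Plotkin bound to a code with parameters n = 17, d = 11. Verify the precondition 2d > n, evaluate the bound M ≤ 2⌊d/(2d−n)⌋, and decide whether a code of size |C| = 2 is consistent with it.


Plotkin bound M ≤ 4; given |C| = 2 ≤ bound (satisfied).

Check applicability: 2d = 22, n = 17.
2d − n = 5 > 0, so Plotkin applies.
Compute d/(2d−n) = 11/5 ≈ 2.2000.
⌊d/(2d−n)⌋ = 2.
Plotkin bound: M ≤ 2·2 = 4.
Given |C| = 2, check: satisfied.
This |C| is below the Plotkin bound.


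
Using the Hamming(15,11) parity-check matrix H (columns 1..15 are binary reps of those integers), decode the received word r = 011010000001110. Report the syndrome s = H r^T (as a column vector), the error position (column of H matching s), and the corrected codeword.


s = (1, 0, 1, 1)^T, error position = 11, corrected codeword c = 011010000011110

Compute s = H r^T mod 2 one row at a time:
  s_1 = 0 + 0 + 0 + 0 + 1 + 1 + 1 + 0 = 3 ≡ 1 (mod 2).
  s_2 = 0 + 1 + 0 + 0 + 1 + 1 + 1 + 0 = 4 ≡ 0 (mod 2).
  s_3 = 1 + 1 + 0 + 0 + 0 + 0 + 1 + 0 = 3 ≡ 1 (mod 2).
  s_4 = 0 + 1 + 1 + 0 + 0 + 0 + 1 + 0 = 3 ≡ 1 (mod 2).
s = (1, 0, 1, 1)^T — this equals column 11 of H (binary 1011), so error is at position 11.
Correct: flip bit 11 of r = 011010000001110 to get c = 011010000011110.


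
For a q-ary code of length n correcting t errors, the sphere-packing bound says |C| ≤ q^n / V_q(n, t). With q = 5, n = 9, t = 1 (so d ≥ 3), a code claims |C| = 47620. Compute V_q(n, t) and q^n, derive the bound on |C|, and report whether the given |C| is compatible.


V_q(n, t) = 37, q^n = 1953125, Hamming bound = 52787, |C| = 47620 ≤ bound (satisfied).

Step 1: Compute V_q(n, t) = Σ_{j=0}^1 C(n, j) (q−1)^j.
  j = 0: C(9,0)·(4)^0 = 1·1 = 1.
  j = 1: C(9,1)·(4)^1 = 9·4 = 36.
  V_q(n, t) = 1 + 36 = 37.
Step 2: q^n = 5^9 = 1953125.
Step 3: Hamming bound ⌊q^n / V_q(n,t)⌋ = ⌊1953125/37⌋ = 52787.
Step 4: Compare |C| = 47620 to 52787: satisfied.
The claimed |C| lies below the Hamming bound.


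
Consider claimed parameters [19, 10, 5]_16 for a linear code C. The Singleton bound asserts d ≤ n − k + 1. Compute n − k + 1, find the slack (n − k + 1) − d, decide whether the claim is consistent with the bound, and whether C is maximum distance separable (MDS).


Singleton RHS = n − k + 1 = 10, slack = 5, bound satisfied, not MDS.

Singleton bound: d ≤ n − k + 1.
Here n = 19, k = 10, so n − k + 1 = 10.
Given d = 5, check d ≤ 10: YES.
Slack = (n − k + 1) − d = 5.
The code is NOT MDS (slack = 5 > 0).
Description: the claimed parameters are [19, 10, 5]_16; such a code would be non-MDS.


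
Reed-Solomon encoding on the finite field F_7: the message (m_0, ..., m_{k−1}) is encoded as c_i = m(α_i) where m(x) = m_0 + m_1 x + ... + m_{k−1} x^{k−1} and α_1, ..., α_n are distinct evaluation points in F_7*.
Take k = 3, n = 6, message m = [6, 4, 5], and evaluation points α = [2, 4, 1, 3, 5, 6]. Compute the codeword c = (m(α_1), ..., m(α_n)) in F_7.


c = [6, 4, 1, 0, 4, 0]

Message polynomial: m(x) = 6 + 4·x + 5·x^2 (mod 7).
For each evaluation point α_i, compute m(α_i) mod 7:
  α_1 = 2: Horner steps 5 → 0 → 6, so m(2) = 6.
  α_2 = 4: Horner steps 5 → 3 → 4, so m(4) = 4.
  α_3 = 1: Horner steps 5 → 2 → 1, so m(1) = 1.
  α_4 = 3: Horner steps 5 → 5 → 0, so m(3) = 0.
  α_5 = 5: Horner steps 5 → 1 → 4, so m(5) = 4.
  α_6 = 6: Horner steps 5 → 6 → 0, so m(6) = 0.
Codeword c = [6, 4, 1, 0, 4, 0] ∈ F_7^6.


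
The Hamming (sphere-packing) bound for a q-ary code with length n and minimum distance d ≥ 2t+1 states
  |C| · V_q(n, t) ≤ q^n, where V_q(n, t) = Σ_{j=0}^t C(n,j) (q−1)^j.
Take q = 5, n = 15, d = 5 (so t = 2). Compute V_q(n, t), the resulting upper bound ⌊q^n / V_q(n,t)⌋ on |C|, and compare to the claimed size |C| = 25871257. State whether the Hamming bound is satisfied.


V_q(n, t) = 1741, q^n = 30517578125, Hamming bound = 17528764, |C| = 25871257 > bound (violated).

Step 1: Compute V_q(n, t) = Σ_{j=0}^2 C(n, j) (q−1)^j.
  j = 0: C(15,0)·(4)^0 = 1·1 = 1.
  j = 1: C(15,1)·(4)^1 = 15·4 = 60.
  j = 2: C(15,2)·(4)^2 = 105·16 = 1680.
  V_q(n, t) = 1 + 60 + 1680 = 1741.
Step 2: q^n = 5^15 = 30517578125.
Step 3: Hamming bound ⌊q^n / V_q(n,t)⌋ = ⌊30517578125/1741⌋ = 17528764.
Step 4: Compare |C| = 25871257 to 17528764: violated.
The claimed |C| lies above the Hamming bound, so no 5-ary code of length 15 with d ≥ 5 can have 25871257 codewords.


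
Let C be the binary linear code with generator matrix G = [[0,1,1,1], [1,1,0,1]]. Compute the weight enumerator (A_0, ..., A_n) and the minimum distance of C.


Weight distribution: A_0 = 1, A_2 = 1, A_3 = 2. Minimum distance d = 2.

Enumerate all 2^2 = 4 messages m ∈ F_2^2.
For each, compute codeword c = mG in F_2^4, then tally its weight.
  m = 00 → c = 0000, weight = 0.
  m = 10 → c = 0111, weight = 3.
  m = 01 → c = 1101, weight = 3.
  m = 11 → c = 1010, weight = 2.
Tally weights:
  weight 0: 1 codewords.
  weight 2: 1 codewords.
  weight 3: 2 codewords.
Minimum distance d = smallest w > 0 with A_w > 0 = 2.
Sanity: Σ A_w = 4 = 2^2 = 4 ✓.


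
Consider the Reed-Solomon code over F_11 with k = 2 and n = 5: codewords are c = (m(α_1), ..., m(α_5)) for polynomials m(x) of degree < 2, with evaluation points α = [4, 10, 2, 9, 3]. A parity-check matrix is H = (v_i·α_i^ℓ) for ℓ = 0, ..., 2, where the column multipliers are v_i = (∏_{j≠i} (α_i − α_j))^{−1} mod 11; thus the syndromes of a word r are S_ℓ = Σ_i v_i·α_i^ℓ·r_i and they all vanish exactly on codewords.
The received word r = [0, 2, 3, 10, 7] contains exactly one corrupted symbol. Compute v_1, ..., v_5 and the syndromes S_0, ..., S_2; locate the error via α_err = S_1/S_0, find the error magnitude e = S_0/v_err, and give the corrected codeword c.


S = (10, 2, 7), error at position 4, error magnitude e = 1, c = [0, 2, 3, 9, 7].

Step 1: column multipliers v_i = (∏_{j≠i}(α_i − α_j))^{−1} mod 11.
  i = 1 (α = 4): (4−10)(4−2)(4−9)(4−3) = (−6)·2·(−5)·1 = 60 ≡ 5, so v_1 = 5^{−1} = 9 (mod 11).
  i = 2 (α = 10): (10−4)(10−2)(10−9)(10−3) = 6·8·1·7 = 336 ≡ 6, so v_2 = 6^{−1} = 2 (mod 11).
  i = 3 (α = 2): (2−4)(2−10)(2−9)(2−3) = (−2)·(−8)·(−7)·(−1) = 112 ≡ 2, so v_3 = 2^{−1} = 6 (mod 11).
  i = 4 (α = 9): (9−4)(9−10)(9−2)(9−3) = 5·(−1)·7·6 = −210 ≡ 10, so v_4 = 10^{−1} = 10 (mod 11).
  i = 5 (α = 3): (3−4)(3−10)(3−2)(3−9) = (−1)·(−7)·1·(−6) = −42 ≡ 2, so v_5 = 2^{−1} = 6 (mod 11).
  v = [9, 2, 6, 10, 6].
Step 2: syndromes of r = [0, 2, 3, 10, 7] (all sums mod 11).
  S_0 = Σ v_i r_i = 9·0 + 2·2 + 6·3 + 10·10 + 6·7 = 164 ≡ 10.
  S_1 = Σ v_i α_i r_i = 9·4·0 + 2·10·2 + 6·2·3 + 10·9·10 + 6·3·7 = 1102 ≡ 2.
  α_i^2 mod 11 = [5, 1, 4, 4, 9].
  S_2 = Σ v_i α_i^2 r_i = 9·5·0 + 2·1·2 + 6·4·3 + 10·4·10 + 6·9·7 = 854 ≡ 7.
  S = (10, 2, 7) ≠ 0, so r is not a codeword (an error is present).
Step 3: locate the error. For a single error e at position i, S_ℓ = v_i·e·α_i^ℓ, so α_err = S_1/S_0.
  S_0^{−1} = 10^{−1} = 10 (mod 11), so α_err = 2·10 = 20 ≡ 9 = α_4. Error position i = 4.
  Consistency check: S_2/S_1 = 7·6 = 42 ≡ 9 = α_err ✓ (single-error assumption holds).
Step 4: error magnitude e = S_0/v_4 = S_0·∏_{j≠4}(α_4 − α_j) = 10·10 = 100 ≡ 1 (mod 11).
Step 5: correct position 4: c_4 = r_4 − e = 10 − 1 ≡ 9 (mod 11). Hence c = [0, 2, 3, 9, 7].
  Check: interpolating c through the α_i gives m(x) = 6 + 4·x (degree < 2) with m(α_i) = c_i for every i, so c is indeed a codeword.


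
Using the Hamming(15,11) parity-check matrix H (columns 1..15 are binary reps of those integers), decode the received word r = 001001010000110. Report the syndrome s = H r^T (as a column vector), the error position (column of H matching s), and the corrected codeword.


s = (1, 1, 1, 0)^T, error position = 14, corrected codeword c = 001001010000100

Compute s = H r^T mod 2 one row at a time:
  s_1 = 1 + 0 + 0 + 0 + 0 + 1 + 1 + 0 = 3 ≡ 1 (mod 2).
  s_2 = 0 + 0 + 1 + 0 + 0 + 1 + 1 + 0 = 3 ≡ 1 (mod 2).
  s_3 = 0 + 1 + 1 + 0 + 0 + 0 + 1 + 0 = 3 ≡ 1 (mod 2).
  s_4 = 0 + 1 + 0 + 0 + 0 + 0 + 1 + 0 = 2 ≡ 0 (mod 2).
s = (1, 1, 1, 0)^T — this equals column 14 of H (binary 1110), so error is at position 14.
Correct: flip bit 14 of r = 001001010000110 to get c = 001001010000100.


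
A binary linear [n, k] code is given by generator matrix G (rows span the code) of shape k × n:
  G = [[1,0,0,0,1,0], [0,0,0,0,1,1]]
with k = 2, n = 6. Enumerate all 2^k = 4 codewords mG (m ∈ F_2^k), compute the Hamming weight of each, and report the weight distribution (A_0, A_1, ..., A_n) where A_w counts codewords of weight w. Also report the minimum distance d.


Weight distribution: A_0 = 1, A_2 = 3. Minimum distance d = 2.

Enumerate all 2^2 = 4 messages m ∈ F_2^2.
For each, compute codeword c = mG in F_2^6, then tally its weight.
  m = 00 → c = 000000, weight = 0.
  m = 10 → c = 100010, weight = 2.
  m = 01 → c = 000011, weight = 2.
  m = 11 → c = 100001, weight = 2.
Tally weights:
  weight 0: 1 codewords.
  weight 2: 3 codewords.
Minimum distance d = smallest w > 0 with A_w > 0 = 2.
Sanity: Σ A_w = 4 = 2^2 = 4 ✓.


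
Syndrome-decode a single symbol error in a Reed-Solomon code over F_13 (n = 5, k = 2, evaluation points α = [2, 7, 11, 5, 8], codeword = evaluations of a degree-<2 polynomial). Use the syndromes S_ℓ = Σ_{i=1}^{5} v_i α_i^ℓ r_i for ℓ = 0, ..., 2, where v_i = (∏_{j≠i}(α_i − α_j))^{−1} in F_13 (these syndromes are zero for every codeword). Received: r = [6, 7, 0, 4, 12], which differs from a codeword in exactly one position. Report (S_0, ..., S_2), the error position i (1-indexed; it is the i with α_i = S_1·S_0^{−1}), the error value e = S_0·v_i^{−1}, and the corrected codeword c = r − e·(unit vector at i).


S = (8, 12, 5), error at position 5, error magnitude e = 10, c = [6, 7, 0, 4, 2].

Step 1: column multipliers v_i = (∏_{j≠i}(α_i − α_j))^{−1} mod 13.
  i = 1 (α = 2): (2−7)(2−11)(2−5)(2−8) = (−5)·(−9)·(−3)·(−6) = 810 ≡ 4, so v_1 = 4^{−1} = 10 (mod 13).
  i = 2 (α = 7): (7−2)(7−11)(7−5)(7−8) = 5·(−4)·2·(−1) = 40 ≡ 1, so v_2 = 1^{−1} = 1 (mod 13).
  i = 3 (α = 11): (11−2)(11−7)(11−5)(11−8) = 9·4·6·3 = 648 ≡ 11, so v_3 = 11^{−1} = 6 (mod 13).
  i = 4 (α = 5): (5−2)(5−7)(5−11)(5−8) = 3·(−2)·(−6)·(−3) = −108 ≡ 9, so v_4 = 9^{−1} = 3 (mod 13).
  i = 5 (α = 8): (8−2)(8−7)(8−11)(8−5) = 6·1·(−3)·3 = −54 ≡ 11, so v_5 = 11^{−1} = 6 (mod 13).
  v = [10, 1, 6, 3, 6].
Step 2: syndromes of r = [6, 7, 0, 4, 12] (all sums mod 13).
  S_0 = Σ v_i r_i = 10·6 + 1·7 + 6·0 + 3·4 + 6·12 = 151 ≡ 8.
  S_1 = Σ v_i α_i r_i = 10·2·6 + 1·7·7 + 6·11·0 + 3·5·4 + 6·8·12 = 805 ≡ 12.
  α_i^2 mod 13 = [4, 10, 4, 12, 12].
  S_2 = Σ v_i α_i^2 r_i = 10·4·6 + 1·10·7 + 6·4·0 + 3·12·4 + 6·12·12 = 1318 ≡ 5.
  S = (8, 12, 5) ≠ 0, so r is not a codeword (an error is present).
Step 3: locate the error. For a single error e at position i, S_ℓ = v_i·e·α_i^ℓ, so α_err = S_1/S_0.
  S_0^{−1} = 8^{−1} = 5 (mod 13), so α_err = 12·5 = 60 ≡ 8 = α_5. Error position i = 5.
  Consistency check: S_2/S_1 = 5·12 = 60 ≡ 8 = α_err ✓ (single-error assumption holds).
Step 4: error magnitude e = S_0/v_5 = S_0·∏_{j≠5}(α_5 − α_j) = 8·11 = 88 ≡ 10 (mod 13).
Step 5: correct position 5: c_5 = r_5 − e = 12 − 10 ≡ 2 (mod 13). Hence c = [6, 7, 0, 4, 2].
  Check: interpolating c through the α_i gives m(x) = 3 + 8·x (degree < 2) with m(α_i) = c_i for every i, so c is indeed a codeword.


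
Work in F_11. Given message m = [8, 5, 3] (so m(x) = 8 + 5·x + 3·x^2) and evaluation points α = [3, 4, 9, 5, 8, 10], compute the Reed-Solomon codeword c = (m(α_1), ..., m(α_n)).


c = [6, 10, 10, 9, 9, 6]

Message polynomial: m(x) = 8 + 5·x + 3·x^2 (mod 11).
For each evaluation point α_i, compute m(α_i) mod 11:
  α_1 = 3: Horner steps 3 → 3 → 6, so m(3) = 6.
  α_2 = 4: Horner steps 3 → 6 → 10, so m(4) = 10.
  α_3 = 9: Horner steps 3 → 10 → 10, so m(9) = 10.
  α_4 = 5: Horner steps 3 → 9 → 9, so m(5) = 9.
  α_5 = 8: Horner steps 3 → 7 → 9, so m(8) = 9.
  α_6 = 10: Horner steps 3 → 2 → 6, so m(10) = 6.
Codeword c = [6, 10, 10, 9, 9, 6] ∈ F_11^6.


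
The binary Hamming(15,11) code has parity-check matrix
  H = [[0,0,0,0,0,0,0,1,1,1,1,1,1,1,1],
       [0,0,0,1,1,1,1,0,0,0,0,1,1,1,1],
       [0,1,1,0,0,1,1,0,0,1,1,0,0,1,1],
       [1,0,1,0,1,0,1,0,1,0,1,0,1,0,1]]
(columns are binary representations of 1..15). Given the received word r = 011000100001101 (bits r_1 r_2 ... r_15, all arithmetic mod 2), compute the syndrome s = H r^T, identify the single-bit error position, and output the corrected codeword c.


s = (1, 0, 0, 0)^T, error position = 8, corrected codeword c = 011000110001101

Compute s = H r^T mod 2 one row at a time:
  s_1 = 0 + 0 + 0 + 0 + 1 + 1 + 0 + 1 = 3 ≡ 1 (mod 2).
  s_2 = 0 + 0 + 0 + 1 + 1 + 1 + 0 + 1 = 4 ≡ 0 (mod 2).
  s_3 = 1 + 1 + 0 + 1 + 0 + 0 + 0 + 1 = 4 ≡ 0 (mod 2).
  s_4 = 0 + 1 + 0 + 1 + 0 + 0 + 1 + 1 = 4 ≡ 0 (mod 2).
s = (1, 0, 0, 0)^T — this equals column 8 of H (binary 1000), so error is at position 8.
Correct: flip bit 8 of r = 011000100001101 to get c = 011000110001101.


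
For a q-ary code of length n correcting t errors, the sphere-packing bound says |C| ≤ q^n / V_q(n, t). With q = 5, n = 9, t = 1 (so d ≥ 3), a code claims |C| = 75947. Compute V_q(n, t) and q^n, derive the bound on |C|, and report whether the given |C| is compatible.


V_q(n, t) = 37, q^n = 1953125, Hamming bound = 52787, |C| = 75947 > bound (violated).

Step 1: Compute V_q(n, t) = Σ_{j=0}^1 C(n, j) (q−1)^j.
  j = 0: C(9,0)·(4)^0 = 1·1 = 1.
  j = 1: C(9,1)·(4)^1 = 9·4 = 36.
  V_q(n, t) = 1 + 36 = 37.
Step 2: q^n = 5^9 = 1953125.
Step 3: Hamming bound ⌊q^n / V_q(n,t)⌋ = ⌊1953125/37⌋ = 52787.
Step 4: Compare |C| = 75947 to 52787: violated.
The claimed |C| lies above the Hamming bound, so no 5-ary code of length 9 with d ≥ 3 can have 75947 codewords.


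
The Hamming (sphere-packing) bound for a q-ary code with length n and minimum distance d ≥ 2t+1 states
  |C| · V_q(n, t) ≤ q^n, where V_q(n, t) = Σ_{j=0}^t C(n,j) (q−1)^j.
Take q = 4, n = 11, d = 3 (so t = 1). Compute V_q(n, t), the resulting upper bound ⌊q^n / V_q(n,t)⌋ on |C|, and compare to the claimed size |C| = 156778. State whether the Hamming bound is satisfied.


V_q(n, t) = 34, q^n = 4194304, Hamming bound = 123361, |C| = 156778 > bound (violated).

Step 1: Compute V_q(n, t) = Σ_{j=0}^1 C(n, j) (q−1)^j.
  j = 0: C(11,0)·(3)^0 = 1·1 = 1.
  j = 1: C(11,1)·(3)^1 = 11·3 = 33.
  V_q(n, t) = 1 + 33 = 34.
Step 2: q^n = 4^11 = 4194304.
Step 3: Hamming bound ⌊q^n / V_q(n,t)⌋ = ⌊4194304/34⌋ = 123361.
Step 4: Compare |C| = 156778 to 123361: violated.
The claimed |C| lies above the Hamming bound, so no 4-ary code of length 11 with d ≥ 3 can have 156778 codewords.


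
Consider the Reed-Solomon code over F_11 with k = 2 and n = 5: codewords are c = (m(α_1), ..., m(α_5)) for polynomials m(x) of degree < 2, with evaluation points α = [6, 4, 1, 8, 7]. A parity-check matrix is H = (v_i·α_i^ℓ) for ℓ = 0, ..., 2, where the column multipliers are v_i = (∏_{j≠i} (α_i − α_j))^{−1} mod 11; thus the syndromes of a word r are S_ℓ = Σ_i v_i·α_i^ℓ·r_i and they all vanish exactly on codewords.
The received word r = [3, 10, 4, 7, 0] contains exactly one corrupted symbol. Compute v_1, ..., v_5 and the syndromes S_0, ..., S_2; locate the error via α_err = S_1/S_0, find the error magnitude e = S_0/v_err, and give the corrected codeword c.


S = (7, 5, 2), error at position 5, error magnitude e = 6, c = [3, 10, 4, 7, 5].

Step 1: column multipliers v_i = (∏_{j≠i}(α_i − α_j))^{−1} mod 11.
  i = 1 (α = 6): (6−4)(6−1)(6−8)(6−7) = 2·5·(−2)·(−1) = 20 ≡ 9, so v_1 = 9^{−1} = 5 (mod 11).
  i = 2 (α = 4): (4−6)(4−1)(4−8)(4−7) = (−2)·3·(−4)·(−3) = −72 ≡ 5, so v_2 = 5^{−1} = 9 (mod 11).
  i = 3 (α = 1): (1−6)(1−4)(1−8)(1−7) = (−5)·(−3)·(−7)·(−6) = 630 ≡ 3, so v_3 = 3^{−1} = 4 (mod 11).
  i = 4 (α = 8): (8−6)(8−4)(8−1)(8−7) = 2·4·7·1 = 56 ≡ 1, so v_4 = 1^{−1} = 1 (mod 11).
  i = 5 (α = 7): (7−6)(7−4)(7−1)(7−8) = 1·3·6·(−1) = −18 ≡ 4, so v_5 = 4^{−1} = 3 (mod 11).
  v = [5, 9, 4, 1, 3].
Step 2: syndromes of r = [3, 10, 4, 7, 0] (all sums mod 11).
  S_0 = Σ v_i r_i = 5·3 + 9·10 + 4·4 + 1·7 + 3·0 = 128 ≡ 7.
  S_1 = Σ v_i α_i r_i = 5·6·3 + 9·4·10 + 4·1·4 + 1·8·7 + 3·7·0 = 522 ≡ 5.
  α_i^2 mod 11 = [3, 5, 1, 9, 5].
  S_2 = Σ v_i α_i^2 r_i = 5·3·3 + 9·5·10 + 4·1·4 + 1·9·7 + 3·5·0 = 574 ≡ 2.
  S = (7, 5, 2) ≠ 0, so r is not a codeword (an error is present).
Step 3: locate the error. For a single error e at position i, S_ℓ = v_i·e·α_i^ℓ, so α_err = S_1/S_0.
  S_0^{−1} = 7^{−1} = 8 (mod 11), so α_err = 5·8 = 40 ≡ 7 = α_5. Error position i = 5.
  Consistency check: S_2/S_1 = 2·9 = 18 ≡ 7 = α_err ✓ (single-error assumption holds).
Step 4: error magnitude e = S_0/v_5 = S_0·∏_{j≠5}(α_5 − α_j) = 7·4 = 28 ≡ 6 (mod 11).
Step 5: correct position 5: c_5 = r_5 − e = 0 − 6 ≡ 5 (mod 11). Hence c = [3, 10, 4, 7, 5].
  Check: interpolating c through the α_i gives m(x) = 2 + 2·x (degree < 2) with m(α_i) = c_i for every i, so c is indeed a codeword.


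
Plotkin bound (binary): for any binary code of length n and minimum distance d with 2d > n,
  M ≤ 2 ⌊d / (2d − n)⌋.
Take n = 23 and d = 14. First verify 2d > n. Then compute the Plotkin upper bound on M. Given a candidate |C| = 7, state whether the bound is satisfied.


Plotkin bound M ≤ 4; given |C| = 7 > bound (violated).

Check applicability: 2d = 28, n = 23.
2d − n = 5 > 0, so Plotkin applies.
Compute d/(2d−n) = 14/5 ≈ 2.8000.
⌊d/(2d−n)⌋ = 2.
Plotkin bound: M ≤ 2·2 = 4.
Given |C| = 7, check: VIOLATED.
This |C| is above the Plotkin bound, so no binary code with n = 23, d = 14 and 7 codewords exists.


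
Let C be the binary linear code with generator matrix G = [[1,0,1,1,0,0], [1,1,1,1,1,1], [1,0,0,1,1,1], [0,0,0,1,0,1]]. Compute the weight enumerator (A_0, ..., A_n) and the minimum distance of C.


Weight distribution: A_0 = 1, A_2 = 3, A_3 = 8, A_4 = 3, A_6 = 1. Minimum distance d = 2.

Enumerate all 2^4 = 16 messages m ∈ F_2^4.
For each, compute codeword c = mG in F_2^6, then tally its weight.
  m = 0000 → c = 000000, weight = 0.
  m = 1000 → c = 101100, weight = 3.
  m = 0100 → c = 111111, weight = 6.
  m = 1100 → c = 010011, weight = 3.
  m = 0010 → c = 100111, weight = 4.
  m = 1010 → c = 001011, weight = 3.
  m = 0110 → c = 011000, weight = 2.
  m = 1110 → c = 110100, weight = 3.
  m = 0001 → c = 000101, weight = 2.
  m = 1001 → c = 101001, weight = 3.
  m = 0101 → c = 111010, weight = 4.
  m = 1101 → c = 010110, weight = 3.
  m = 0011 → c = 100010, weight = 2.
  m = 1011 → c = 001110, weight = 3.
  m = 0111 → c = 011101, weight = 4.
  m = 1111 → c = 110001, weight = 3.
Tally weights:
  weight 0: 1 codewords.
  weight 2: 3 codewords.
  weight 3: 8 codewords.
  weight 4: 3 codewords.
  weight 6: 1 codewords.
Minimum distance d = smallest w > 0 with A_w > 0 = 2.
Sanity: Σ A_w = 16 = 2^4 = 16 ✓.


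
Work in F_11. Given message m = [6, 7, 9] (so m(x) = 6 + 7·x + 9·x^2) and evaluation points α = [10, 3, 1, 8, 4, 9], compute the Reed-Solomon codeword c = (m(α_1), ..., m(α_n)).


c = [8, 9, 0, 0, 2, 6]

Message polynomial: m(x) = 6 + 7·x + 9·x^2 (mod 11).
For each evaluation point α_i, compute m(α_i) mod 11:
  α_1 = 10: Horner steps 9 → 9 → 8, so m(10) = 8.
  α_2 = 3: Horner steps 9 → 1 → 9, so m(3) = 9.
  α_3 = 1: Horner steps 9 → 5 → 0, so m(1) = 0.
  α_4 = 8: Horner steps 9 → 2 → 0, so m(8) = 0.
  α_5 = 4: Horner steps 9 → 10 → 2, so m(4) = 2.
  α_6 = 9: Horner steps 9 → 0 → 6, so m(9) = 6.
Codeword c = [8, 9, 0, 0, 2, 6] ∈ F_11^6.


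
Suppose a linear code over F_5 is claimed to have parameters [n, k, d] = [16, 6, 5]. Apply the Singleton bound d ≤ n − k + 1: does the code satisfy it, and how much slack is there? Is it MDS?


Singleton RHS = n − k + 1 = 11, slack = 6, bound satisfied, not MDS.

Singleton bound: d ≤ n − k + 1.
Here n = 16, k = 6, so n − k + 1 = 11.
Given d = 5, check d ≤ 11: YES.
Slack = (n − k + 1) − d = 6.
The code is NOT MDS (slack = 6 > 0).
Description: the claimed parameters are [16, 6, 5]_5; such a code would be non-MDS.


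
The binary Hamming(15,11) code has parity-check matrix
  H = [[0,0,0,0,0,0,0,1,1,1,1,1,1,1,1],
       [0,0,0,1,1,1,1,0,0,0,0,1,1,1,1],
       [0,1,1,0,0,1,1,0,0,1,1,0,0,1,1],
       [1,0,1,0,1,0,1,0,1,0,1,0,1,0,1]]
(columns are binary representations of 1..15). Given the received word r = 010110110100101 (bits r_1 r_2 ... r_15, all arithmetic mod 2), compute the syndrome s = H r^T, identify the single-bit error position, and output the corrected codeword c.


s = (0, 1, 0, 0)^T, error position = 4, corrected codeword c = 010010110100101

Compute s = H r^T mod 2 one row at a time:
  s_1 = 1 + 0 + 1 + 0 + 0 + 1 + 0 + 1 = 4 ≡ 0 (mod 2).
  s_2 = 1 + 1 + 0 + 1 + 0 + 1 + 0 + 1 = 5 ≡ 1 (mod 2).
  s_3 = 1 + 0 + 0 + 1 + 1 + 0 + 0 + 1 = 4 ≡ 0 (mod 2).
  s_4 = 0 + 0 + 1 + 1 + 0 + 0 + 1 + 1 = 4 ≡ 0 (mod 2).
s = (0, 1, 0, 0)^T — this equals column 4 of H (binary 0100), so error is at position 4.
Correct: flip bit 4 of r = 010110110100101 to get c = 010010110100101.


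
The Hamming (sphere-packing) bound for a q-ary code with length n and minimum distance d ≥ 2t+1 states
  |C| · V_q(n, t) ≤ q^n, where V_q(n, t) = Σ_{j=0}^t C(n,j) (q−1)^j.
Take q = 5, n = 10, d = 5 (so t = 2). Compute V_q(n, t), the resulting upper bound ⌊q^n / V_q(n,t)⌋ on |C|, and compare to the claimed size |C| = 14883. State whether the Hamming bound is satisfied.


V_q(n, t) = 761, q^n = 9765625, Hamming bound = 12832, |C| = 14883 > bound (violated).

Step 1: Compute V_q(n, t) = Σ_{j=0}^2 C(n, j) (q−1)^j.
  j = 0: C(10,0)·(4)^0 = 1·1 = 1.
  j = 1: C(10,1)·(4)^1 = 10·4 = 40.
  j = 2: C(10,2)·(4)^2 = 45·16 = 720.
  V_q(n, t) = 1 + 40 + 720 = 761.
Step 2: q^n = 5^10 = 9765625.
Step 3: Hamming bound ⌊q^n / V_q(n,t)⌋ = ⌊9765625/761⌋ = 12832.
Step 4: Compare |C| = 14883 to 12832: violated.
The claimed |C| lies above the Hamming bound, so no 5-ary code of length 10 with d ≥ 5 can have 14883 codewords.
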